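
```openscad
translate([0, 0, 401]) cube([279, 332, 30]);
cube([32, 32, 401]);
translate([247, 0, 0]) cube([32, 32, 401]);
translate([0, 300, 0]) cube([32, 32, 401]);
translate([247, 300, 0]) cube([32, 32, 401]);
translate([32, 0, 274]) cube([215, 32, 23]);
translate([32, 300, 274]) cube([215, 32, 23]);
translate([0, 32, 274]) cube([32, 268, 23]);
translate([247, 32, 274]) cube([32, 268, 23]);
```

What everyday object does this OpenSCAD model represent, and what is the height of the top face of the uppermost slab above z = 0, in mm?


A stool. The seat height is 431 mm.

A 279×332×30 slab at z = 401 on four corner posts — a stool. The seat top is 401 + 30 = 431 mm.


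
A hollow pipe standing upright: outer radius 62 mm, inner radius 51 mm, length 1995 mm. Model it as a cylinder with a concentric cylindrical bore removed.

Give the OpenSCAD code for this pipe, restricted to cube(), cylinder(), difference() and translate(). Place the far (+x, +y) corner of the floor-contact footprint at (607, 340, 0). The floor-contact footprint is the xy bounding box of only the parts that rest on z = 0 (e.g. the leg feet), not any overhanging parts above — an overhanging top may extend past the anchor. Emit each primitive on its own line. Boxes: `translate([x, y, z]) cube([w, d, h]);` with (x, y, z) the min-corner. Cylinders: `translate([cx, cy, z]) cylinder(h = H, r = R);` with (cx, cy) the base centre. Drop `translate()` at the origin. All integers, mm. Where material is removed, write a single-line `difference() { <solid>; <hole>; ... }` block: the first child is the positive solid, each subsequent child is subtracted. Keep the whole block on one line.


difference() { translate([545, 278, 0]) cylinder(h = 1995, r = 62); translate([545, 278, 0]) cylinder(h = 1995, r = 51); }


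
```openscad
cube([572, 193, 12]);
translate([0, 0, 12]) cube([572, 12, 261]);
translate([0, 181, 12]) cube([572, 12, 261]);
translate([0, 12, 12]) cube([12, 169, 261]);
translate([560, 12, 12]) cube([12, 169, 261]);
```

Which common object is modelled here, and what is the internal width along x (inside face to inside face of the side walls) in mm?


An open box. The internal width is 548 mm.

A 572×193 base slab with four walls standing on it — an open box. The base is 572 mm wide and the walls are 12 mm thick, so the internal width is 572 − 2 × 12 = 548 mm.


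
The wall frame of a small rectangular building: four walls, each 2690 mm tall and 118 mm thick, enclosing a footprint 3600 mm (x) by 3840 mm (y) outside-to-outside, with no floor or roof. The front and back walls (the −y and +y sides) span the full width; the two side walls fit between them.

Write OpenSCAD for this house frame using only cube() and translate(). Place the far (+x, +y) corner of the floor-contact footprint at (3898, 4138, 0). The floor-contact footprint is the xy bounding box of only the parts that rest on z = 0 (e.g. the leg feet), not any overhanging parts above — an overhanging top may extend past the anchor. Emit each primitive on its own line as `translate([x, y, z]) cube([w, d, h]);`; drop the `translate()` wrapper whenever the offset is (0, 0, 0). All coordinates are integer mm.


translate([298, 298, 0]) cube([3600, 118, 2690]);
translate([298, 4020, 0]) cube([3600, 118, 2690]);
translate([298, 416, 0]) cube([118, 3604, 2690]);
translate([3780, 416, 0]) cube([118, 3604, 2690]);


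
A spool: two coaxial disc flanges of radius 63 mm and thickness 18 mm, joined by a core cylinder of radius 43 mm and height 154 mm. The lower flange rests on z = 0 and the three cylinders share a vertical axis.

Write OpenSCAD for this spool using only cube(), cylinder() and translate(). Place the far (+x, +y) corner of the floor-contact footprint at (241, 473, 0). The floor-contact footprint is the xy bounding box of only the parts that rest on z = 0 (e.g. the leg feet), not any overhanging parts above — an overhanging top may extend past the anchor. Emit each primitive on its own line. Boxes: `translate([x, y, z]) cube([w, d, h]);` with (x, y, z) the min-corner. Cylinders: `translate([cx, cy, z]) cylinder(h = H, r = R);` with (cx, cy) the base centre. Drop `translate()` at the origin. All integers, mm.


translate([178, 410, 0]) cylinder(h = 18, r = 63);
translate([178, 410, 18]) cylinder(h = 154, r = 43);
translate([178, 410, 172]) cylinder(h = 18, r = 63);


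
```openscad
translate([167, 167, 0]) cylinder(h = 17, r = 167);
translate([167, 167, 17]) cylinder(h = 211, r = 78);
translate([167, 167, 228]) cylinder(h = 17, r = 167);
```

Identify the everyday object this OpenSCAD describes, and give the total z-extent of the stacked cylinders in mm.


A spool. The overall height is 245 mm.

Three coaxial cylinders, large–small–large — a spool. Two 17 mm flanges and a 211 mm core give 17 + 211 + 17 = 245 mm.


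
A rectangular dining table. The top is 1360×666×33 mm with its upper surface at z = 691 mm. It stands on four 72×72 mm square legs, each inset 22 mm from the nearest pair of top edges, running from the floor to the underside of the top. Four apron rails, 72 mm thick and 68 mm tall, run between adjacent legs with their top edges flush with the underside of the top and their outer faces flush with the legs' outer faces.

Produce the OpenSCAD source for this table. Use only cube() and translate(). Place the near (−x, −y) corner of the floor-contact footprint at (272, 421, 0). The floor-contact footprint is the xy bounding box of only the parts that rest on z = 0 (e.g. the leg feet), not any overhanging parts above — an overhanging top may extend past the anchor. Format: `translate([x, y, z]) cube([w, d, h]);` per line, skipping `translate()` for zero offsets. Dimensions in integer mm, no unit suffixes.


translate([250, 399, 658]) cube([1360, 666, 33]);
translate([272, 421, 0]) cube([72, 72, 658]);
translate([1516, 421, 0]) cube([72, 72, 658]);
translate([272, 971, 0]) cube([72, 72, 658]);
translate([1516, 971, 0]) cube([72, 72, 658]);
translate([344, 421, 590]) cube([1172, 72, 68]);
translate([344, 971, 590]) cube([1172, 72, 68]);
translate([272, 493, 590]) cube([72, 478, 68]);
translate([1516, 493, 590]) cube([72, 478, 68]);


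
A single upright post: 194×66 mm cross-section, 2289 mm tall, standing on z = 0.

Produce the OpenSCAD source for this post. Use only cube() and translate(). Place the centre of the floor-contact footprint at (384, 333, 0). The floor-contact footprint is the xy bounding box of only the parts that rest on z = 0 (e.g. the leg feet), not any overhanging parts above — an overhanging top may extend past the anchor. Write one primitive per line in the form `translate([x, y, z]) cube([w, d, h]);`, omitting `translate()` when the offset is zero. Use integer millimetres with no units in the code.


translate([287, 300, 0]) cube([194, 66, 2289]);


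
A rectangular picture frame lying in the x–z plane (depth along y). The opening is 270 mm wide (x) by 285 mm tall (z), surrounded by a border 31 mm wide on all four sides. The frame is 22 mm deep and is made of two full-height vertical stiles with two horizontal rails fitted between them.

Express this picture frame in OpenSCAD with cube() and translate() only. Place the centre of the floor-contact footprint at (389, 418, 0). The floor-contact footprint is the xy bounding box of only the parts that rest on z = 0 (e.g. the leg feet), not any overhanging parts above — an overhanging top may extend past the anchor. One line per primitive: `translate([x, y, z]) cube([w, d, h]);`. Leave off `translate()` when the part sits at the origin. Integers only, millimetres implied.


translate([223, 407, 0]) cube([31, 22, 347]);
translate([524, 407, 0]) cube([31, 22, 347]);
translate([254, 407, 0]) cube([270, 22, 31]);
translate([254, 407, 316]) cube([270, 22, 31]);


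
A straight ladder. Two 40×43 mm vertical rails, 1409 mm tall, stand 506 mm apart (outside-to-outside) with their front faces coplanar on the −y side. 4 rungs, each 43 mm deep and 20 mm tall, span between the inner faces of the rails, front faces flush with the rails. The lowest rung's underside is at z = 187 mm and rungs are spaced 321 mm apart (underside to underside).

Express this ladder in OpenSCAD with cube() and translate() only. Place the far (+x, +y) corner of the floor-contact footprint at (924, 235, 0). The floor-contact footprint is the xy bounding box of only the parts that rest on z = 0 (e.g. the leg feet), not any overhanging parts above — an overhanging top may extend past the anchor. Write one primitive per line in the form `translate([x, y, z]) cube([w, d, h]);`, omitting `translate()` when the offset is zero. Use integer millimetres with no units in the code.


translate([418, 192, 0]) cube([40, 43, 1409]);
translate([884, 192, 0]) cube([40, 43, 1409]);
translate([458, 192, 187]) cube([426, 43, 20]);
translate([458, 192, 508]) cube([426, 43, 20]);
translate([458, 192, 829]) cube([426, 43, 20]);
translate([458, 192, 1150]) cube([426, 43, 20]);


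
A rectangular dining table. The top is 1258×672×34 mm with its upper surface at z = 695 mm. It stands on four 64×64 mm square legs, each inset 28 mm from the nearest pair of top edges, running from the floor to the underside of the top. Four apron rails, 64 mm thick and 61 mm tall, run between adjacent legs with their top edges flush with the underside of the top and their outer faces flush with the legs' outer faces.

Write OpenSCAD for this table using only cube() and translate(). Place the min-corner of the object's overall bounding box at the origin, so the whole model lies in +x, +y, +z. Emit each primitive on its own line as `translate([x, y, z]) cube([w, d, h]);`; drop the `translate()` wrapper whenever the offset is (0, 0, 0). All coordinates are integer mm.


translate([0, 0, 661]) cube([1258, 672, 34]);
translate([28, 28, 0]) cube([64, 64, 661]);
translate([1166, 28, 0]) cube([64, 64, 661]);
translate([28, 580, 0]) cube([64, 64, 661]);
translate([1166, 580, 0]) cube([64, 64, 661]);
translate([92, 28, 600]) cube([1074, 64, 61]);
translate([92, 580, 600]) cube([1074, 64, 61]);
translate([28, 92, 600]) cube([64, 488, 61]);
translate([1166, 92, 600]) cube([64, 488, 61]);


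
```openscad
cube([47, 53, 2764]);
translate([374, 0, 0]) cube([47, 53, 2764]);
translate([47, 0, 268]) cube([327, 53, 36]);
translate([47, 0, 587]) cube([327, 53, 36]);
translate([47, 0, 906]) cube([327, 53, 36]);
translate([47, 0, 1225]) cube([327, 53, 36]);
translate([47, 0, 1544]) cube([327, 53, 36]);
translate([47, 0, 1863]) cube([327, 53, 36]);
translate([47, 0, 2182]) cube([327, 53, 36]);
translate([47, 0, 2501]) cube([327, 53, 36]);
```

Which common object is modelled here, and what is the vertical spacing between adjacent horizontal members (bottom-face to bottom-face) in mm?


A ladder. The rung spacing is 319 mm.

Two tall 47×53 posts with 8 short bars between them — a ladder. Adjacent rungs sit at z = 268 and z = 587, so the spacing is 587 − 268 = 319 mm.


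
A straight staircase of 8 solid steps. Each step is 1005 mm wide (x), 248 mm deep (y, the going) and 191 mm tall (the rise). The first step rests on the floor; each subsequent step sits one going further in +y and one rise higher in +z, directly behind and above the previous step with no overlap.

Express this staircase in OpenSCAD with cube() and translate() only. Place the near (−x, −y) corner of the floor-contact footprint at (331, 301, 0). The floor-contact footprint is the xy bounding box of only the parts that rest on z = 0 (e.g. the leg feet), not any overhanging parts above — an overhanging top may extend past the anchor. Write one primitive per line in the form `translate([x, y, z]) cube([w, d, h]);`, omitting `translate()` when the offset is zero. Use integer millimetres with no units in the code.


translate([331, 301, 0]) cube([1005, 248, 191]);
translate([331, 549, 191]) cube([1005, 248, 191]);
translate([331, 797, 382]) cube([1005, 248, 191]);
translate([331, 1045, 573]) cube([1005, 248, 191]);
translate([331, 1293, 764]) cube([1005, 248, 191]);
translate([331, 1541, 955]) cube([1005, 248, 191]);
translate([331, 1789, 1146]) cube([1005, 248, 191]);
translate([331, 2037, 1337]) cube([1005, 248, 191]);


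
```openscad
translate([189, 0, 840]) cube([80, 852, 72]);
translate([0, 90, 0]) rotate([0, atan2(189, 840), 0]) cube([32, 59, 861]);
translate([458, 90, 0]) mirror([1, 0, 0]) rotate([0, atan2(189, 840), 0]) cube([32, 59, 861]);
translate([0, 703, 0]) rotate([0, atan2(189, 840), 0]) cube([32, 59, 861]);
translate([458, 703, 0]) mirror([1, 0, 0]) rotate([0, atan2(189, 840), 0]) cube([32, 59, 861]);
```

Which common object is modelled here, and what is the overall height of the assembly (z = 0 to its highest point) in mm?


A sawhorse. The overall height is 912 mm.

A beam across two mirrored pairs of raked legs — a sawhorse. The beam's underside is at z = 840 (matching the legs' vertical rise in atan2(189, 840)) and the beam is 72 mm tall, so its top is at 840 + 72 = 912 mm. The raked legs top out at the beam's underside, so that is the highest point.


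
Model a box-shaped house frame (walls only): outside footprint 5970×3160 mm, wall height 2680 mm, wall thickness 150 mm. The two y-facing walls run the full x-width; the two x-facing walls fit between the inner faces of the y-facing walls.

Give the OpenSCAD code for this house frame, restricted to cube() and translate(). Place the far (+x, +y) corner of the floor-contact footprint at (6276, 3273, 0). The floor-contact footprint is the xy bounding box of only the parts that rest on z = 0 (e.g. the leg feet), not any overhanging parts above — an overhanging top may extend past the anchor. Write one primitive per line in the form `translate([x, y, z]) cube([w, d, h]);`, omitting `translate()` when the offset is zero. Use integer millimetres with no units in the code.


translate([306, 113, 0]) cube([5970, 150, 2680]);
translate([306, 3123, 0]) cube([5970, 150, 2680]);
translate([306, 263, 0]) cube([150, 2860, 2680]);
translate([6126, 263, 0]) cube([150, 2860, 2680]);


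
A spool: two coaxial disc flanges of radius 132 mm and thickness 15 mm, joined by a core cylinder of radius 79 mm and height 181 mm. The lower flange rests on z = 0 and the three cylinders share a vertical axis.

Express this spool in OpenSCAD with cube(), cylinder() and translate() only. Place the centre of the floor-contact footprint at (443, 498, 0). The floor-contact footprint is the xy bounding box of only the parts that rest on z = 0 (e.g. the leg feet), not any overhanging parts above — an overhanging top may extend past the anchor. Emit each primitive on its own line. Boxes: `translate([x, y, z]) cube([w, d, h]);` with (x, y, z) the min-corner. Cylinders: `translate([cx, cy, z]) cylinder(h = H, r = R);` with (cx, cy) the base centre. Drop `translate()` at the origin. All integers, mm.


translate([443, 498, 0]) cylinder(h = 15, r = 132);
translate([443, 498, 15]) cylinder(h = 181, r = 79);
translate([443, 498, 196]) cylinder(h = 15, r = 132);


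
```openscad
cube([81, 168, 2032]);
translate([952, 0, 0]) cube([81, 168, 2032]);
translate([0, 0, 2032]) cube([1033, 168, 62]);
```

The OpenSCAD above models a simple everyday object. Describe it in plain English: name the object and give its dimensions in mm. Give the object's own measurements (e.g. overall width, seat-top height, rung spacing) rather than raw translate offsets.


A door frame. The clear opening is 871 mm wide and 2032 mm high. Two 81 mm wide jambs, 168 mm deep, stand either side of the opening from the floor to the top of the opening. A 62 mm thick head sits across the top of both jambs, spanning the full outside width of the frame.


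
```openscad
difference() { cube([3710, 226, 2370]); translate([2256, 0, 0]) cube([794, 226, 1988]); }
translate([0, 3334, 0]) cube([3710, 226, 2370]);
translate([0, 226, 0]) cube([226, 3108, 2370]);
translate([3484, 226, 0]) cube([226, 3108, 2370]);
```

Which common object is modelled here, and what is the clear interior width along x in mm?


A single room. The interior width is 3258 mm.

Four walls enclosing a rectangle with a door in the front wall — a room. Outside width 3710 minus two 226 mm walls gives 3258 mm.


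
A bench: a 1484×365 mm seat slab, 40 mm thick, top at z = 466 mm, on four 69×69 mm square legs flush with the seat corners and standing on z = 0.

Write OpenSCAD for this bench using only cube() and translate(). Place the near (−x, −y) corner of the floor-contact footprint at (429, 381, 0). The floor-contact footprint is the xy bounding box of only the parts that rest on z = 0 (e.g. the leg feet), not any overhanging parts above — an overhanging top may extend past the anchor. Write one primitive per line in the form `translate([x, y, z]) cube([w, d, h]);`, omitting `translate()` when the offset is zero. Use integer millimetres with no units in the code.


// leg_h = 466 − 40 = 426
translate([429, 381, 426]) cube([1484, 365, 40]);
translate([429, 381, 0]) cube([69, 69, 426]);
translate([429, 677, 0]) cube([69, 69, 426]);
translate([1844, 381, 0]) cube([69, 69, 426]);
translate([1844, 677, 0]) cube([69, 69, 426]);


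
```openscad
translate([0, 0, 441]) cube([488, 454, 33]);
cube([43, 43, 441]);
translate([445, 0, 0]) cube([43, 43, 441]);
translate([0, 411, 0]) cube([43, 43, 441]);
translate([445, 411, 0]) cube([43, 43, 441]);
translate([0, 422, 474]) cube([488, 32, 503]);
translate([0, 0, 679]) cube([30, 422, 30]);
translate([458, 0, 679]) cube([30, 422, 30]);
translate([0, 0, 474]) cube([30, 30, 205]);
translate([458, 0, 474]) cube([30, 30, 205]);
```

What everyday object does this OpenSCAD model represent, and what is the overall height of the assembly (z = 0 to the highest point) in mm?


A chair. The overall height is 977 mm.

A slab on four corner posts with a tall panel at the back — a chair. The seat slab sits at z = 441 with thickness 33, and the 503 mm backrest starts at the seat top, so the overall height is 441 + 33 + 503 = 977 mm.


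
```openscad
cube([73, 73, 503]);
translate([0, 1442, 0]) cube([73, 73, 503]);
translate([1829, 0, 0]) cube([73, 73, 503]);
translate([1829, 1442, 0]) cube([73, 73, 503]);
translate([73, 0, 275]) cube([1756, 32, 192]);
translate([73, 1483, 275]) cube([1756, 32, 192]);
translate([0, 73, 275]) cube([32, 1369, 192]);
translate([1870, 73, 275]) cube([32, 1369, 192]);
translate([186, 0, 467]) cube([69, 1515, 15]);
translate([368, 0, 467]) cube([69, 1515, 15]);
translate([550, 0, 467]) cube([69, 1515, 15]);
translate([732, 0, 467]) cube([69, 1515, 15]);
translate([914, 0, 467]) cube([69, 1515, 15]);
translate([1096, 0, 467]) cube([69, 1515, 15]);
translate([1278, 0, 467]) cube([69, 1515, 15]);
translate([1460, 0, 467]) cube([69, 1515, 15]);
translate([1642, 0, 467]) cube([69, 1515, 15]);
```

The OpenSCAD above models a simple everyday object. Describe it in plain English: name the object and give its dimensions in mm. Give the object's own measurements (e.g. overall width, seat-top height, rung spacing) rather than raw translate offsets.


A bed frame 1902 mm long (x) by 1515 mm wide (y). Four 73×73 mm corner posts, 503 mm tall, at the corners of the footprint. Four rails of 32 mm thickness and 192 mm height run between adjacent posts with their undersides at z = 275 mm, their outer faces flush with the outside of the frame (the two x-running rails run between the posts' inner faces; the two y-running rails run between the posts' inner faces). 9 slats, each 69 mm wide (x) and 15 mm thick, lie across the top of the two x-running rails, running the full 1515 mm width of the frame in y; along x they sit between the end posts with a 113 mm gap after the −x posts and between neighbouring slats, leaving 118 mm before the +x posts.


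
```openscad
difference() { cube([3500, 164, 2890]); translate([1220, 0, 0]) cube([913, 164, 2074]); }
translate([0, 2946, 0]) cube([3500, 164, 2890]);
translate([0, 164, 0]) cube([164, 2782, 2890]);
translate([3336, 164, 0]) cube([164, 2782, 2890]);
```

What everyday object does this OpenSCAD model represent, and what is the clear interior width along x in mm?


A single room. The interior width is 3172 mm.

Four walls enclosing a rectangle with a door in the front wall — a room. Outside width 3500 minus two 164 mm walls gives 3172 mm.


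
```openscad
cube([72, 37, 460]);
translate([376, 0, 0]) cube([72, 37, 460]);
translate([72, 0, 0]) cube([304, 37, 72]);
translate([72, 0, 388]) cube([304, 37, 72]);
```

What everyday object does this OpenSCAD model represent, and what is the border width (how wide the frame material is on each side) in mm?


A picture frame. The border width is 72 mm.

Four thin pieces enclosing a rectangular opening — a picture frame. The two full-height stiles are 460 mm tall; the top rail sits at z = 388 and is 72 mm tall, so the border above the opening is 460 − 388 = 72 mm, matching the stile x-width.


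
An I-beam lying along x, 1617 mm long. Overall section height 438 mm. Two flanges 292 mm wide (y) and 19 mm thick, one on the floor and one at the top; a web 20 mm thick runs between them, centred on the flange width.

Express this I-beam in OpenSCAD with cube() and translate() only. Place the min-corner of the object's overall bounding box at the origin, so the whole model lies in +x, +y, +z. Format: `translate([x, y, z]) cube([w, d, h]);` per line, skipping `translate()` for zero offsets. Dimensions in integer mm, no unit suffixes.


cube([1617, 292, 19]);
translate([0, 136, 19]) cube([1617, 20, 400]);
translate([0, 0, 419]) cube([1617, 292, 19]);


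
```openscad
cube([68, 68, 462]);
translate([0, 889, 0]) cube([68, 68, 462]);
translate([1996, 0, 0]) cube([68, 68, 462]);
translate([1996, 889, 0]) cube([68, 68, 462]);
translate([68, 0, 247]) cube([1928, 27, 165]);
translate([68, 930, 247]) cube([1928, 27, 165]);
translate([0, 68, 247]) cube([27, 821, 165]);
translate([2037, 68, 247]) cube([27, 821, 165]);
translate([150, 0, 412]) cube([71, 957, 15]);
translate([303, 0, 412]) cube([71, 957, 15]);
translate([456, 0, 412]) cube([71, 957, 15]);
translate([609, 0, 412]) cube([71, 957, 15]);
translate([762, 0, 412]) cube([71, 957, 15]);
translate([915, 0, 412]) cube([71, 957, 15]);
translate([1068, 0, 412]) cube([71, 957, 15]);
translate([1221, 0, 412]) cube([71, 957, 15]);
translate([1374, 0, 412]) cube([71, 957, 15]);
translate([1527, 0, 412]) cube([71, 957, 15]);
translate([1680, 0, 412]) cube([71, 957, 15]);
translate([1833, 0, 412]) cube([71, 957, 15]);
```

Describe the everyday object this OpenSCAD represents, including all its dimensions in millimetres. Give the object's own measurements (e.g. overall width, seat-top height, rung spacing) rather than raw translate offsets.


A bed frame 2064 mm long (x) by 957 mm wide (y). Four 68×68 mm corner posts, 462 mm tall, at the corners of the footprint. Four rails of 27 mm thickness and 165 mm height run between adjacent posts with their undersides at z = 247 mm, their outer faces flush with the outside of the frame (the two x-running rails run between the posts' inner faces; the two y-running rails run between the posts' inner faces). 12 slats, each 71 mm wide (x) and 15 mm thick, lie across the top of the two x-running rails, running the full 957 mm width of the frame in y; along x they sit between the end posts with a 82 mm gap after the −x posts and between neighbouring slats, leaving 92 mm before the +x posts.


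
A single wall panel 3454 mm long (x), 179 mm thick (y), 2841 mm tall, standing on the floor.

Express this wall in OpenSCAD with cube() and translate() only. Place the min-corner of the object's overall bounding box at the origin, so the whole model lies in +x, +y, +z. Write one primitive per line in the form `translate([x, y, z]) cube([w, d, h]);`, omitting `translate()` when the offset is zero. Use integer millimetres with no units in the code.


cube([3454, 179, 2841]);


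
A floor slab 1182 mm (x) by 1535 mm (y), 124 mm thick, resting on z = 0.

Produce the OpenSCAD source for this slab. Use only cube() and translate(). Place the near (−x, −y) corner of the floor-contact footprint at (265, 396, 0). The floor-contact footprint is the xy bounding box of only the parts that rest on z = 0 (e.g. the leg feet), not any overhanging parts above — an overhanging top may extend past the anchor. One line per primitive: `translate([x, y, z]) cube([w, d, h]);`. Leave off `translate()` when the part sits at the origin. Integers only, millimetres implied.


translate([265, 396, 0]) cube([1182, 1535, 124]);


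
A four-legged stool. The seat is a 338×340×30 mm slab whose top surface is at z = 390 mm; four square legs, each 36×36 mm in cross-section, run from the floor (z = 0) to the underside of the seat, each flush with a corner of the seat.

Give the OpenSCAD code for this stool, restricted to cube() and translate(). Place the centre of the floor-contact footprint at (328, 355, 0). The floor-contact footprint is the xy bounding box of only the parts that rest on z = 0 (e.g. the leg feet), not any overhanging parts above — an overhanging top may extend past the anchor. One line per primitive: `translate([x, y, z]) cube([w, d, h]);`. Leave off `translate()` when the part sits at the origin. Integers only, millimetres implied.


translate([159, 185, 360]) cube([338, 340, 30]);
translate([159, 185, 0]) cube([36, 36, 360]);
translate([461, 185, 0]) cube([36, 36, 360]);
translate([159, 489, 0]) cube([36, 36, 360]);
translate([461, 489, 0]) cube([36, 36, 360]);


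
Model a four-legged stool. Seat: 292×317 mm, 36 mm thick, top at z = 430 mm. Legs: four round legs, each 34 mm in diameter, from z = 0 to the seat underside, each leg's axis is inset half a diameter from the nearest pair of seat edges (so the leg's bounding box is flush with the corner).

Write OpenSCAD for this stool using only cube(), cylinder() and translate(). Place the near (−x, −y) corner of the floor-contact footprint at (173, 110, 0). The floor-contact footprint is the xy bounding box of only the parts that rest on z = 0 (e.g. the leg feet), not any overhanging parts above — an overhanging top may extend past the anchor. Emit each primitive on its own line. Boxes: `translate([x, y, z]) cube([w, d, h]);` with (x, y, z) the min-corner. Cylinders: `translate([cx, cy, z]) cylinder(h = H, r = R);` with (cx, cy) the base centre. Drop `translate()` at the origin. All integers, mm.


// leg_h = 430 - 36 = 394
translate([173, 110, 394]) cube([292, 317, 36]);
translate([190, 127, 0]) cylinder(h = 394, r = 17);
translate([448, 127, 0]) cylinder(h = 394, r = 17);
translate([190, 410, 0]) cylinder(h = 394, r = 17);
translate([448, 410, 0]) cylinder(h = 394, r = 17);


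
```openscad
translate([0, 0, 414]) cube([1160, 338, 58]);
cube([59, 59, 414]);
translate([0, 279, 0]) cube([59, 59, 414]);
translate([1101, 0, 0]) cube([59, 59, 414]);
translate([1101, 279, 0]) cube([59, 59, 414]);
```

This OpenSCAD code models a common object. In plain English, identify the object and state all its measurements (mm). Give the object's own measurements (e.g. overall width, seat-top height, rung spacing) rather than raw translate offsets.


A long wooden bench with a 1160 mm (x) × 338 mm (y) seat, 58 mm thick, its top surface 472 mm above the floor. Four 59 mm square legs at the seat corners, flush with the edges, run from z = 0 to the seat underside.


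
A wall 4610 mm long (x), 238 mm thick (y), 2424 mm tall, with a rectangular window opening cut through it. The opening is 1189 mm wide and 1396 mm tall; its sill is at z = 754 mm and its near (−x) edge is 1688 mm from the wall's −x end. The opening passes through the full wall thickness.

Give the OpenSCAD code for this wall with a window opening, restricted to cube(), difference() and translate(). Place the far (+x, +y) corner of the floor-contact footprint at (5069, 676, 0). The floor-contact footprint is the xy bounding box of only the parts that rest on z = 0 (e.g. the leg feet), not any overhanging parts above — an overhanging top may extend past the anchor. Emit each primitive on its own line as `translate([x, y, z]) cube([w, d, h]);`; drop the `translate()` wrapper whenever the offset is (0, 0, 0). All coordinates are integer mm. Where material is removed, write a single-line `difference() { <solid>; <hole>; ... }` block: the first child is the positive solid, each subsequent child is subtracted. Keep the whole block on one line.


difference() { translate([459, 438, 0]) cube([4610, 238, 2424]); translate([2147, 438, 754]) cube([1189, 238, 1396]); }


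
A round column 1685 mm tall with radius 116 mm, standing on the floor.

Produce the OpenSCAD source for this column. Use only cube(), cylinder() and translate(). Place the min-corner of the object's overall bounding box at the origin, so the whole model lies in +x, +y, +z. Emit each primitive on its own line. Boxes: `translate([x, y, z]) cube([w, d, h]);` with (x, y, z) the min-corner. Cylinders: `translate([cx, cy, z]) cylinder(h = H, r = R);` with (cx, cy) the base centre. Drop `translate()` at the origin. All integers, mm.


translate([116, 116, 0]) cylinder(h = 1685, r = 116);


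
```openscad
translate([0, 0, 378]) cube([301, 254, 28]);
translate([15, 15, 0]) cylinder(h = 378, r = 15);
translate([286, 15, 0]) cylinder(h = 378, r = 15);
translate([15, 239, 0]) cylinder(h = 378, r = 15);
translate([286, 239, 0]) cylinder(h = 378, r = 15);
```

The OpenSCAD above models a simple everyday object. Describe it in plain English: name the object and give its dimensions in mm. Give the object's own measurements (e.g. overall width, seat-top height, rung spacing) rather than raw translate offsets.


A simple wooden stool: a rectangular seat 301 mm (x) by 254 mm (y), 28 mm thick, top face at z = 406 mm, on four round legs, each 30 mm in diameter. The legs rest on z = 0, each leg's axis is inset half a diameter from the nearest pair of seat edges (so the leg's bounding box is flush with the corner).


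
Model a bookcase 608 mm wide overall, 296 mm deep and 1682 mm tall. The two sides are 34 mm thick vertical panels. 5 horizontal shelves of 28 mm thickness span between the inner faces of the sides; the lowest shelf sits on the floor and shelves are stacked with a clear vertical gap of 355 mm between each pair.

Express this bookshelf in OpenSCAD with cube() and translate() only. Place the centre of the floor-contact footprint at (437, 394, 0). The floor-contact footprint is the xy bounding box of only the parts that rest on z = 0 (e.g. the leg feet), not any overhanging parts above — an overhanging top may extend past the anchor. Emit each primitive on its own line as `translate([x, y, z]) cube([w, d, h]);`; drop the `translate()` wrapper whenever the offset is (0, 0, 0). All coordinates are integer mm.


translate([133, 246, 0]) cube([34, 296, 1682]);
translate([707, 246, 0]) cube([34, 296, 1682]);
translate([167, 246, 0]) cube([540, 296, 28]);
translate([167, 246, 383]) cube([540, 296, 28]);
translate([167, 246, 766]) cube([540, 296, 28]);
translate([167, 246, 1149]) cube([540, 296, 28]);
translate([167, 246, 1532]) cube([540, 296, 28]);


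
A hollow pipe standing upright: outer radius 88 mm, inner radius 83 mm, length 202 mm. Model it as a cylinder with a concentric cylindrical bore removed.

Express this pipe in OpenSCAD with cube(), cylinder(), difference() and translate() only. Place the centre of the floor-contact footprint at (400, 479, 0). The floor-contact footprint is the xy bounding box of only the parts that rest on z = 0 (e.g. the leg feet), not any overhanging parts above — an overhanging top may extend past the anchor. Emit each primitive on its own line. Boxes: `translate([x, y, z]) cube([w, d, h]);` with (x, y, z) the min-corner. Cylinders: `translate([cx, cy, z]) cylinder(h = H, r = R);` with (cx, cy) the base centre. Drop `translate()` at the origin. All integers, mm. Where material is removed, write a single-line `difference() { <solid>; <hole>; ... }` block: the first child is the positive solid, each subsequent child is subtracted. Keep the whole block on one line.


difference() { translate([400, 479, 0]) cylinder(h = 202, r = 88); translate([400, 479, 0]) cylinder(h = 202, r = 83); }


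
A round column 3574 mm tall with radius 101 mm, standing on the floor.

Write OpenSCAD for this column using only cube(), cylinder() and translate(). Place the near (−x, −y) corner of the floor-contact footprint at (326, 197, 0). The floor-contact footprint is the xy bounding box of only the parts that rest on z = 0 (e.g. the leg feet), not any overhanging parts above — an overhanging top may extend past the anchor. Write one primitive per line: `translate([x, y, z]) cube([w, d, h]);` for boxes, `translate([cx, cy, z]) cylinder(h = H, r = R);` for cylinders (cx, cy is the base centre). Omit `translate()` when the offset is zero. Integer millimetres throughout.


translate([427, 298, 0]) cylinder(h = 3574, r = 101);


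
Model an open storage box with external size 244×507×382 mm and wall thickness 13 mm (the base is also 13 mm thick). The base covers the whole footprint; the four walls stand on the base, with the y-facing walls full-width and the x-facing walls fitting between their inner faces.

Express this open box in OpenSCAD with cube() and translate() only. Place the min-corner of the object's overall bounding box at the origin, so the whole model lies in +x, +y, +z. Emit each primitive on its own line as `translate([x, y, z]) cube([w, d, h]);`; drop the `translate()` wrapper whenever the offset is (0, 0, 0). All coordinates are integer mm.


cube([244, 507, 13]);
translate([0, 0, 13]) cube([244, 13, 369]);
translate([0, 494, 13]) cube([244, 13, 369]);
translate([0, 13, 13]) cube([13, 481, 369]);
translate([231, 13, 13]) cube([13, 481, 369]);


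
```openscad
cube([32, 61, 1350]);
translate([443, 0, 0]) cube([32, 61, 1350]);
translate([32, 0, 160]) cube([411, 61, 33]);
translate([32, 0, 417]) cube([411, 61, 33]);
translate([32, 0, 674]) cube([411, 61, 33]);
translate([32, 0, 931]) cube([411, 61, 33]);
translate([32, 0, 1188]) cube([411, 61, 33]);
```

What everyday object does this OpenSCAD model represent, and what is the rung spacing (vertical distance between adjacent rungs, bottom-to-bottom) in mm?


A ladder. The rung spacing is 257 mm.

Two tall 32×61 posts with 5 short bars between them — a ladder. Adjacent rungs sit at z = 160 and z = 417, so the spacing is 417 − 160 = 257 mm.


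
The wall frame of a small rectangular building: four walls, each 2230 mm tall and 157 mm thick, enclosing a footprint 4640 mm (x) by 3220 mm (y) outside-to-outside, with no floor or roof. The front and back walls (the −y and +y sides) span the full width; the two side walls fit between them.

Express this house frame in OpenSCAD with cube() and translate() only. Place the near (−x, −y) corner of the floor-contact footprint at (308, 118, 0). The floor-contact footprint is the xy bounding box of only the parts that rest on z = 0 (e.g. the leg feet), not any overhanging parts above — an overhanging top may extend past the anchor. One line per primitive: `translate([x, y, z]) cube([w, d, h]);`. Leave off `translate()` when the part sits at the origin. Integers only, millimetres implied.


translate([308, 118, 0]) cube([4640, 157, 2230]);
translate([308, 3181, 0]) cube([4640, 157, 2230]);
translate([308, 275, 0]) cube([157, 2906, 2230]);
translate([4791, 275, 0]) cube([157, 2906, 2230]);


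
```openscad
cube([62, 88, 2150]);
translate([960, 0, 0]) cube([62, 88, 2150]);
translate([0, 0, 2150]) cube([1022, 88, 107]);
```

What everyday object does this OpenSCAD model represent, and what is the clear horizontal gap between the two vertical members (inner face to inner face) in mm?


A door frame. The clear opening width is 898 mm.

Two 2150 mm tall posts with a header on top — a door frame. The left jamb is 62 mm wide at x = 0; the right jamb starts at x = 960. The clear opening is 960 − 62 = 898 mm.


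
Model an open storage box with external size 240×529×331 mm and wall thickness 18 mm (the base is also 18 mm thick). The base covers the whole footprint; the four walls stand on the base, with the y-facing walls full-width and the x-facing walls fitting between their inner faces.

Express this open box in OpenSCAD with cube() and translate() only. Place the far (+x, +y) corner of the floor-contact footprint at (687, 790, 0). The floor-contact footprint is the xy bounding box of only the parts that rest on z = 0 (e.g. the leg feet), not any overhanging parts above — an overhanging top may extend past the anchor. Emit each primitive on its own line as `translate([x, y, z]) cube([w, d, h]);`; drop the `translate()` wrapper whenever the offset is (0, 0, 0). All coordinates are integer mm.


translate([447, 261, 0]) cube([240, 529, 18]);
translate([447, 261, 18]) cube([240, 18, 313]);
translate([447, 772, 18]) cube([240, 18, 313]);
translate([447, 279, 18]) cube([18, 493, 313]);
translate([669, 279, 18]) cube([18, 493, 313]);


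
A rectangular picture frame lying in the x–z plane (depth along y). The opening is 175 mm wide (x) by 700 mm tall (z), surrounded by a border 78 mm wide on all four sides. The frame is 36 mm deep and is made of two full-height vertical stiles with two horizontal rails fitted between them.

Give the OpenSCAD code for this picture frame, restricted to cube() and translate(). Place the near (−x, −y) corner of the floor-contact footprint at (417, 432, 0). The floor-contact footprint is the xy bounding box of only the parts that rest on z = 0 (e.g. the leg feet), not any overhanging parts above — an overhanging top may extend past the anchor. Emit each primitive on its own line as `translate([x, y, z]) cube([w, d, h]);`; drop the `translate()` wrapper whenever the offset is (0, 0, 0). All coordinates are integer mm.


translate([417, 432, 0]) cube([78, 36, 856]);
translate([670, 432, 0]) cube([78, 36, 856]);
translate([495, 432, 0]) cube([175, 36, 78]);
translate([495, 432, 778]) cube([175, 36, 78]);


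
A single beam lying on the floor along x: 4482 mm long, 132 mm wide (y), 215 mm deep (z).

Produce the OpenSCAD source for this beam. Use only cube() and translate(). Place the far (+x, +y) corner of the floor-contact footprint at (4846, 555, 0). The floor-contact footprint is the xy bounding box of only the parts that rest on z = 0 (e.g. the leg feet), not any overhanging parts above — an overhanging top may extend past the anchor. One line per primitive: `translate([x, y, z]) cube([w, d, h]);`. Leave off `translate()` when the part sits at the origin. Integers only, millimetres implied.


translate([364, 423, 0]) cube([4482, 132, 215]);


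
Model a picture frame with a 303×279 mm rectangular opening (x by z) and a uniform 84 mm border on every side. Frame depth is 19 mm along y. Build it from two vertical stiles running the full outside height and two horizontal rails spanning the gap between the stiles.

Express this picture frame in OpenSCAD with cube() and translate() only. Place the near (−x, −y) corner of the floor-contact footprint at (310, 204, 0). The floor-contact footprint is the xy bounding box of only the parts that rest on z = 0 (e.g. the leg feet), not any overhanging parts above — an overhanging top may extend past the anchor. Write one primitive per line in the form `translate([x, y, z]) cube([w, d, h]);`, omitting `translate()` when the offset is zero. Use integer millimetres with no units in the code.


translate([310, 204, 0]) cube([84, 19, 447]);
translate([697, 204, 0]) cube([84, 19, 447]);
translate([394, 204, 0]) cube([303, 19, 84]);
translate([394, 204, 363]) cube([303, 19, 84]);


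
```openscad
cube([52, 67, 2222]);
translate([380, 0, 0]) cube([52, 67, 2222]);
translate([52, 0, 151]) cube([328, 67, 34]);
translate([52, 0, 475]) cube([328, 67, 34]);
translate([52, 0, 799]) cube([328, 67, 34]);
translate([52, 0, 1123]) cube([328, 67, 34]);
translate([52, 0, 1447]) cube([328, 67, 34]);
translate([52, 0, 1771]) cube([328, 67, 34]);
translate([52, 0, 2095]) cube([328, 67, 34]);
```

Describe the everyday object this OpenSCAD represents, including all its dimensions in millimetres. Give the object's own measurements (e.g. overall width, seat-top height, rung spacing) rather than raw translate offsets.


A straight ladder. Two 52×67 mm vertical rails, 2222 mm tall, stand 432 mm apart (outside-to-outside) with their front faces coplanar on the −y side. 7 rungs, each 67 mm deep and 34 mm tall, span between the inner faces of the rails, front faces flush with the rails. The lowest rung's underside is at z = 151 mm and rungs are spaced 324 mm apart (underside to underside).
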